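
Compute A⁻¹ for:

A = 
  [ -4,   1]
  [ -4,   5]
det(A) = (-4)(5) - (1)(-4) = -16
For a 2×2 matrix, A⁻¹ = (1/det(A)) · [[d, -b], [-c, a]]
    = (-1/16) · [[5, -1], [4, -4]]

A⁻¹ = 
  [-5/16,  1/16]
  [ -1/4,   1/4]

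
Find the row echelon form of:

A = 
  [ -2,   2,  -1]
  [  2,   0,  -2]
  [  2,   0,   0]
Row operations:
R2 → R2 + (1)·R1
R3 → R3 + (1)·R1
R3 → R3 - (1)·R2

Resulting echelon form:
REF = 
  [ -2,   2,  -1]
  [  0,   2,  -3]
  [  0,   0,   2]

Rank = 3 (number of non-zero pivot rows).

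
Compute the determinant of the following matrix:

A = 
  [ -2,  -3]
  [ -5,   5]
For a 2×2 matrix, det = ad - bc = (-2)(5) - (-3)(-5) = -25

det(A) = -25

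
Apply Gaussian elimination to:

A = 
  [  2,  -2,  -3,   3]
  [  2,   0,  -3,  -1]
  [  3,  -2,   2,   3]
Row operations:
R2 → R2 - (1)·R1
R3 → R3 - (3/2)·R1
R3 → R3 - (1/2)·R2

Resulting echelon form:
REF = 
  [   2,   -2,   -3,    3]
  [   0,    2,    0,   -4]
  [   0,    0, 13/2,  1/2]

Rank = 3 (number of non-zero pivot rows).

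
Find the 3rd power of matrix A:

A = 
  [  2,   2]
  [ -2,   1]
A^3 = 
  [-12,   6]
  [ -6, -15]

A² = A·A:
A²[1,1] = (2)(2) + (2)(-2) = 0
A²[1,2] = (2)(2) + (2)(1) = 6
A²[2,1] = (-2)(2) + (1)(-2) = -6
A²[2,2] = (-2)(2) + (1)(1) = -3
A² = 
  [  0,   6]
  [ -6,  -3]

A^3 = A^2·A:
A^3[1,1] = (0)(2) + (6)(-2) = -12
A^3[1,2] = (0)(2) + (6)(1) = 6
A^3[2,1] = (-6)(2) + (-3)(-2) = -6
A^3[2,2] = (-6)(2) + (-3)(1) = -15
A^3 = 
  [-12,   6]
  [ -6, -15]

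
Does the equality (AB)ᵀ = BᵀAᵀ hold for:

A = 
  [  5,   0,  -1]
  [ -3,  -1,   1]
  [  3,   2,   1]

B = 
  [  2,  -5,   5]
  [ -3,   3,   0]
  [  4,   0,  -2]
Yes

(AB)ᵀ = 
  [  6,   1,   4]
  [-25,  12,  -9]
  [ 27, -17,  13]

BᵀAᵀ = 
  [  6,   1,   4]
  [-25,  12,  -9]
  [ 27, -17,  13]

Both sides are equal — this is the standard identity (AB)ᵀ = BᵀAᵀ, which holds for all A, B.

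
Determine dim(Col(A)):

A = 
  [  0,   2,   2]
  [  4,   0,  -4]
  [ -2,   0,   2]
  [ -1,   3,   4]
Row reduce:
Swap R1 ↔ R2
R3 → R3 + (1/2)·R1
R4 → R4 + (1/4)·R1
R4 → R4 - (3/2)·R2
REF = 
  [  4,   0,  -4]
  [  0,   2,   2]
  [  0,   0,   0]
  [  0,   0,   0]
Pivot columns: 1, 2 → 2 pivots.
dim(Col(A)) = number of pivot columns = 2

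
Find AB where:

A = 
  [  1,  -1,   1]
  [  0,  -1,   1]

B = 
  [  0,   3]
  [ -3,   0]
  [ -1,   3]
A is 2×3 and B is 3×2, so AB is 2×2. Each entry is (row of A)·(column of B):
AB[1,1] = (1)(0) + (-1)(-3) + (1)(-1) = 2
AB[1,2] = (1)(3) + (-1)(0) + (1)(3) = 6
AB[2,1] = (0)(0) + (-1)(-3) + (1)(-1) = 2
AB[2,2] = (0)(3) + (-1)(0) + (1)(3) = 3

AB = 
  [  2,   6]
  [  2,   3]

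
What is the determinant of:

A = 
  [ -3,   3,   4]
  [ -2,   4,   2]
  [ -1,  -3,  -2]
28

Cofactor expansion along row 1:
det(A) = (-3)·((4)(-2) - (2)(-3)) - (3)·((-2)(-2) - (2)(-1)) + (4)·((-2)(-3) - (4)(-1))
  = (-3)(-2) - (3)(6) + (4)(10)
  = 28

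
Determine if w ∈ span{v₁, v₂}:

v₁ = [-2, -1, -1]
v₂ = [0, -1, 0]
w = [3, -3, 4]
No

Form the augmented matrix and row-reduce:
[v₁|v₂|w] = 
  [ -2,   0,   3]
  [ -1,  -1,  -3]
  [ -1,   0,   4]
R2 → R2 - (1/2)·R1
R3 → R3 - (1/2)·R1
REF = 
  [  -2,    0,    3]
  [   0,   -1, -9/2]
  [   0,    0,  5/2]

Row 3 reads [0 0 | 5/2], i.e. 0 = 5/2, so the system is inconsistent and w ∉ span{v₁, v₂}.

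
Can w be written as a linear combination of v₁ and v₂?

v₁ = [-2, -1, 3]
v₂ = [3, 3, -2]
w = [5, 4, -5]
Yes

Form the augmented matrix and row-reduce:
[v₁|v₂|w] = 
  [ -2,   3,   5]
  [ -1,   3,   4]
  [  3,  -2,  -5]
R2 → R2 - (1/2)·R1
R3 → R3 + (3/2)·R1
R3 → R3 - (5/3)·R2
REF = 
  [ -2,   3,   5]
  [  0, 3/2, 3/2]
  [  0,   0,   0]

No row of the form [0 0 | nonzero], so the system is consistent. Back-substitution gives c₁ = -1, c₂ = 1: w = (-1)·v₁ + (1)·v₂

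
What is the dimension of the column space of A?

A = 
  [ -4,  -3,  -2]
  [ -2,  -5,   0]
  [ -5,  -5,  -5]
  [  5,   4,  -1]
Row reduce:
R2 → R2 - (1/2)·R1
R3 → R3 - (5/4)·R1
R4 → R4 + (5/4)·R1
R3 → R3 - (5/14)·R2
R4 → R4 + (1/14)·R2
R4 → R4 - (6/5)·R3
REF = 
  [   -4,    -3,    -2]
  [    0,  -7/2,     1]
  [    0,     0, -20/7]
  [    0,     0,     0]
Pivot columns: 1, 2, 3 → 3 pivots.
dim(Col(A)) = number of pivot columns = 3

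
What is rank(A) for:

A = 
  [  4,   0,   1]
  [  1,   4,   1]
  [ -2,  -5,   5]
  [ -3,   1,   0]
Row reduce:
R2 → R2 - (1/4)·R1
R3 → R3 + (1/2)·R1
R4 → R4 + (3/4)·R1
R3 → R3 + (5/4)·R2
R4 → R4 - (1/4)·R2
R4 → R4 - (9/103)·R3
REF = 
  [     4,      0,      1]
  [     0,      4,    3/4]
  [     0,      0, 103/16]
  [     0,      0,      0]
Pivot columns: 1, 2, 3 → 3 pivots.

rank(A) = 3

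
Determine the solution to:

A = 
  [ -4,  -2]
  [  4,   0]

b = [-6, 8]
Row reduce the augmented matrix [A|b]:
R2 → R2 + (1)·R1
REF = 
  [ -4,  -2,  -6]
  [  0,  -2,   2]

Back-substitution:
x₂ = 2 / (-2) = -1
x₁ = (-6 - (-2)(-1)) / (-4) = 2

x = [2, -1]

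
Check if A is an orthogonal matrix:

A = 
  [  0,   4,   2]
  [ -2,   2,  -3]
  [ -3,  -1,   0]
No

AᵀA = 
  [ 13,  -1,   6]
  [ -1,  21,   2]
  [  6,   2,  13]
≠ I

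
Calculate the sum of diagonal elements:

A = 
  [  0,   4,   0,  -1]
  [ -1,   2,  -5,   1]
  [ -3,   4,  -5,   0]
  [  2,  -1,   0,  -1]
-4

tr(A) = 0 + 2 + -5 + -1 = -4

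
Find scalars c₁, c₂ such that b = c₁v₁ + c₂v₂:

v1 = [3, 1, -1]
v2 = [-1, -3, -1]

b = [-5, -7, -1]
c1 = -1, c2 = 2

b = -1·v1 + 2·v2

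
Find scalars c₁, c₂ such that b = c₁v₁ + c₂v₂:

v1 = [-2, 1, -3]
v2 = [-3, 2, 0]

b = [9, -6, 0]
c1 = 0, c2 = -3

b = 0·v1 + -3·v2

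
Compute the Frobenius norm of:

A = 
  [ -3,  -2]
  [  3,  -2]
||A||_F = 5.099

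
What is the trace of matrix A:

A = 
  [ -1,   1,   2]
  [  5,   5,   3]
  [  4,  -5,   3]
7

tr(A) = -1 + 5 + 3 = 7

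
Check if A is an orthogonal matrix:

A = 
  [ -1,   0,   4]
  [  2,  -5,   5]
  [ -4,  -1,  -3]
No

AᵀA = 
  [ 21,  -6,  18]
  [ -6,  26, -22]
  [ 18, -22,  50]
≠ I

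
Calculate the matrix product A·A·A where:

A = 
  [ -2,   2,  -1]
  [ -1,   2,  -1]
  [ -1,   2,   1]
A^3 = 
  [ -3,   0,  -2]
  [  0,  -2,  -3]
  [ -2,   6,  -3]

A² = A·A:
A²[1,1] = (-2)(-2) + (2)(-1) + (-1)(-1) = 3
A²[1,2] = (-2)(2) + (2)(2) + (-1)(2) = -2
A²[1,3] = (-2)(-1) + (2)(-1) + (-1)(1) = -1
A²[2,1] = (-1)(-2) + (2)(-1) + (-1)(-1) = 1
A²[2,2] = (-1)(2) + (2)(2) + (-1)(2) = 0
A²[2,3] = (-1)(-1) + (2)(-1) + (-1)(1) = -2
A²[3,1] = (-1)(-2) + (2)(-1) + (1)(-1) = -1
A²[3,2] = (-1)(2) + (2)(2) + (1)(2) = 4
A²[3,3] = (-1)(-1) + (2)(-1) + (1)(1) = 0
A² = 
  [  3,  -2,  -1]
  [  1,   0,  -2]
  [ -1,   4,   0]

A^3 = A^2·A:
A^3[1,1] = (3)(-2) + (-2)(-1) + (-1)(-1) = -3
A^3[1,2] = (3)(2) + (-2)(2) + (-1)(2) = 0
A^3[1,3] = (3)(-1) + (-2)(-1) + (-1)(1) = -2
A^3[2,1] = (1)(-2) + (0)(-1) + (-2)(-1) = 0
A^3[2,2] = (1)(2) + (0)(2) + (-2)(2) = -2
A^3[2,3] = (1)(-1) + (0)(-1) + (-2)(1) = -3
A^3[3,1] = (-1)(-2) + (4)(-1) + (0)(-1) = -2
A^3[3,2] = (-1)(2) + (4)(2) + (0)(2) = 6
A^3[3,3] = (-1)(-1) + (4)(-1) + (0)(1) = -3
A^3 = 
  [ -3,   0,  -2]
  [  0,  -2,  -3]
  [ -2,   6,  -3]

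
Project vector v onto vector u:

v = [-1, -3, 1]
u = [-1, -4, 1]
v·u = (-1)(-1) + (-3)(-4) + (1)(1) = 14
u·u = (-1)² + (-4)² + (1)² = 18
proj_u(v) = (v·u / u·u) × u = (14/18) × u = (7/9) × u

proj_u(v) = [-7/9, -28/9, 7/9]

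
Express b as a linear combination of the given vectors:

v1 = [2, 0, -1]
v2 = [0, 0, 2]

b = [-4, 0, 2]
c1 = -2, c2 = 0

b = -2·v1 + 0·v2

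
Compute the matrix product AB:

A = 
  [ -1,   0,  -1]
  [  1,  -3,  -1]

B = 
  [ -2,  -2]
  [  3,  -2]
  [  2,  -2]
AB = 
  [  0,   4]
  [-13,   6]

A is 2×3 and B is 3×2, so AB is 2×2. Each entry is (row of A)·(column of B):
AB[1,1] = (-1)(-2) + (0)(3) + (-1)(2) = 0
AB[1,2] = (-1)(-2) + (0)(-2) + (-1)(-2) = 4
AB[2,1] = (1)(-2) + (-3)(3) + (-1)(2) = -13
AB[2,2] = (1)(-2) + (-3)(-2) + (-1)(-2) = 6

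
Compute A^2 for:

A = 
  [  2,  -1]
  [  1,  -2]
A² = A·A:
A²[1,1] = (2)(2) + (-1)(1) = 3
A²[1,2] = (2)(-1) + (-1)(-2) = 0
A²[2,1] = (1)(2) + (-2)(1) = 0
A²[2,2] = (1)(-1) + (-2)(-2) = 3
A² = 
  [  3,   0]
  [  0,   3]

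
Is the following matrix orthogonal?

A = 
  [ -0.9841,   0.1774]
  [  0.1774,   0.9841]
Yes

AᵀA = 
  [  0.9999,   0]
  [  0,   0.9999]
≈ I (equal to I up to the 4-dp rounding of the entries)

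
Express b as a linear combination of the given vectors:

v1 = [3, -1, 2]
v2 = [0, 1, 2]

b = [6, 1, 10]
c1 = 2, c2 = 3

b = 2·v1 + 3·v2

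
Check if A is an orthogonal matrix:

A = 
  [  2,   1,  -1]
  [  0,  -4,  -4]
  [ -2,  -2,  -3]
No

AᵀA = 
  [  8,   6,   4]
  [  6,  21,  21]
  [  4,  21,  26]
≠ I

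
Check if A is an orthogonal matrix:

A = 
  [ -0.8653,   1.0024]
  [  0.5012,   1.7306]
No

AᵀA = 
  [  0.9999,   0]
  [  0,   3.9998]
≠ I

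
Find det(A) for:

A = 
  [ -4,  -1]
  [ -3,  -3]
9

For a 2×2 matrix, det = ad - bc = (-4)(-3) - (-1)(-3) = 9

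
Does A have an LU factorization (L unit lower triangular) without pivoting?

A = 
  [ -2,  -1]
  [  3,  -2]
Yes.
A[1,1] = -2 ≠ 0, so Gaussian elimination proceeds without a row swap: multiplier ℓ₂₁ = (3)/(-2) = -3/2, and U[2,2] = -2 - (-3/2)(-1) = -7/2.
L = 
  [   1,    0]
  [-3/2,    1]
U = 
  [  -2,   -1]
  [   0, -7/2]
Check row 2 of LU: [(-3/2)(-2), (-3/2)(-1) + (-7/2)] = [3, -2] = row 2 of A ✓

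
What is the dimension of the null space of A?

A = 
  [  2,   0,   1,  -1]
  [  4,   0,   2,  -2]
nullity(A) = 3

Row reduce:
R2 → R2 - (2)·R1
REF = 
  [  2,   0,   1,  -1]
  [  0,   0,   0,   0]
Pivot columns: 1 → 1 pivot.
rank(A) = 1, so nullity(A) = 4 - 1 = 3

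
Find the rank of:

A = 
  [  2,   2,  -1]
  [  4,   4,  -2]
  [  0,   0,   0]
rank(A) = 1

Row reduce:
R2 → R2 - (2)·R1
REF = 
  [  2,   2,  -1]
  [  0,   0,   0]
  [  0,   0,   0]
Pivot columns: 1 → 1 pivot.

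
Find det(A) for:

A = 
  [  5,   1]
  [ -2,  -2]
For a 2×2 matrix, det = ad - bc = (5)(-2) - (1)(-2) = -8

det(A) = -8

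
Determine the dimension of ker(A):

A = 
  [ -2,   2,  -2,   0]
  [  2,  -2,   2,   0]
nullity(A) = 3

Row reduce:
R2 → R2 + (1)·R1
REF = 
  [ -2,   2,  -2,   0]
  [  0,   0,   0,   0]
Pivot columns: 1 → 1 pivot.
rank(A) = 1, so nullity(A) = 4 - 1 = 3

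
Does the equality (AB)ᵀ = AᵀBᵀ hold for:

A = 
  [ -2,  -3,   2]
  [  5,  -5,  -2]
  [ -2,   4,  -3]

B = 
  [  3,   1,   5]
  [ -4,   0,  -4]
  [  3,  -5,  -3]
No

(AB)ᵀ = 
  [ 12,  29, -31]
  [-12,  15,  13]
  [ -4,  51, -17]

AᵀBᵀ = 
  [-11,  16, -25]
  [  6,  -4,   4]
  [-11,   4,  25]

The two matrices differ, so (AB)ᵀ ≠ AᵀBᵀ in general. The correct identity is (AB)ᵀ = BᵀAᵀ.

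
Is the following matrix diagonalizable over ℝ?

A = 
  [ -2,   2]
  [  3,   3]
Yes

tr(A) = 1, det(A) = -12
Characteristic polynomial: λ² - tr(A)λ + det(A) = λ² - λ - 12
λ² - λ - 12 = (λ + 3)(λ - 4)
Eigenvalues: 4, -3
λ=-3: alg. mult. = 1, geom. mult. = 2 - rank(A - (-3)I) = 2 - 1 = 1
λ=4: alg. mult. = 1, geom. mult. = 2 - rank(A - (4)I) = 2 - 1 = 1
Sum of geometric multiplicities equals n, so A has n independent eigenvectors.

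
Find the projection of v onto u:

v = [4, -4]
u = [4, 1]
proj_u(v) = [48/17, 12/17]

v·u = (4)(4) + (-4)(1) = 12
u·u = (4)² + (1)² = 17
proj_u(v) = (v·u / u·u) × u = (12/17) × u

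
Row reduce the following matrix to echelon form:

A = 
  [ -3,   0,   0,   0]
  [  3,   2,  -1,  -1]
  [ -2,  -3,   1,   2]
Row operations:
R2 → R2 + (1)·R1
R3 → R3 - (2/3)·R1
R3 → R3 + (3/2)·R2

Resulting echelon form:
REF = 
  [  -3,    0,    0,    0]
  [   0,    2,   -1,   -1]
  [   0,    0, -1/2,  1/2]

Rank = 3 (number of non-zero pivot rows).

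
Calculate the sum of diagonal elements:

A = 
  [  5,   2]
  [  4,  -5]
0

tr(A) = 5 + -5 = 0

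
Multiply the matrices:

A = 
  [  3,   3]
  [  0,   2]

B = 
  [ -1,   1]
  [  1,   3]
A is 2×2 and B is 2×2, so AB is 2×2. Each entry is (row of A)·(column of B):
AB[1,1] = (3)(-1) + (3)(1) = 0
AB[1,2] = (3)(1) + (3)(3) = 12
AB[2,1] = (0)(-1) + (2)(1) = 2
AB[2,2] = (0)(1) + (2)(3) = 6

AB = 
  [  0,  12]
  [  2,   6]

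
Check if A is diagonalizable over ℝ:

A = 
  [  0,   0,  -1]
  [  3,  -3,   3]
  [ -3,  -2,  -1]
No

Characteristic polynomial: det(λI - A) = λ³ + 4λ² + 6λ - 15
By the rational root theorem any rational root is an integer dividing 15; none of those is a root, so p(λ) has no rational roots and hence (being an irreducible cubic) no repeated roots.
Discriminant of the cubic: Δ = -9003
Δ < 0 ⇒ one real eigenvalue and a complex-conjugate pair: λ ≈ -2.608 + 2.354i, -2.608 - 2.354i, 1.216
Has complex eigenvalues (not diagonalizable over ℝ).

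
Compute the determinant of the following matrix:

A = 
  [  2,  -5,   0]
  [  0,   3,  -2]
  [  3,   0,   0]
Cofactor expansion along row 1:
det(A) = (2)·((3)(0) - (-2)(0)) - (-5)·((0)(0) - (-2)(3)) + (0)·((0)(0) - (3)(3))
  = (2)(0) - (-5)(6) + (0)(-9)
  = 30

det(A) = 30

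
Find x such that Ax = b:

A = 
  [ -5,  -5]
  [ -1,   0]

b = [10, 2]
x = [-2, 0]

Row reduce the augmented matrix [A|b]:
R2 → R2 - (1/5)·R1
REF = 
  [ -5,  -5,  10]
  [  0,   1,   0]

Back-substitution:
x₂ = 0 / 1 = 0
x₁ = (10 - (-5)(0)) / (-5) = -2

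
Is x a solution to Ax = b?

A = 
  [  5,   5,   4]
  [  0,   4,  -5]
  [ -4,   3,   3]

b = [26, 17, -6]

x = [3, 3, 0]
No

Ax = [30, 12, -3] ≠ b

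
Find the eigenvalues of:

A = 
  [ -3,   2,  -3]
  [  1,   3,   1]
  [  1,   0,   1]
λ = 0, (1 + √33)/2, (1 - √33)/2  (≈ 0, 3.372, -2.372)

Characteristic polynomial: det(λI - A) = λ³ - λ² - 8λ
The constant term is 0, so λ = 0 is a root: p(λ) = λ(λ² - λ - 8)
λ² - λ - 8 = 0  ⇒  λ = (1 ± √((-1)² - 4·(-8)))/2 = (1 ± √(33))/2
  = (1 + √33)/2,  (1 - √33)/2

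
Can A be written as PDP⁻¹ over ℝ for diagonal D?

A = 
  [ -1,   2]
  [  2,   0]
Yes

tr(A) = -1, det(A) = -4
Characteristic polynomial: λ² - tr(A)λ + det(A) = λ² + λ - 4
λ² + λ - 4 = 0  ⇒  λ = (-1 ± √((1)² - 4·(-4)))/2 = (-1 ± √(17))/2
  = (-1 + √17)/2,  (-1 - √17)/2
Eigenvalues: (-1 + √17)/2, (-1 - √17)/2  (≈ 1.562, -2.562)
The two irrational eigenvalues are distinct (simple), so each has alg. mult. = geom. mult. = 1.
Sum of geometric multiplicities equals n, so A has n independent eigenvectors.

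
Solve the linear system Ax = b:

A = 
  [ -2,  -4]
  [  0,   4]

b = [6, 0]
Row reduce the augmented matrix [A|b]:
(already in echelon form)
REF = 
  [ -2,  -4,   6]
  [  0,   4,   0]

Back-substitution:
x₂ = 0 / 4 = 0
x₁ = (6 - (-4)(0)) / (-2) = -3

x = [-3, 0]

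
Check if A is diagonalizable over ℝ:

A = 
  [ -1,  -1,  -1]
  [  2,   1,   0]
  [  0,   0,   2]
No

Characteristic polynomial: det(λI - A) = λ³ - 2λ² + λ - 2
Testing integer divisors of the constant term: p(2) = 0, so (λ - 2) is a factor:
p(λ) = (λ - 2)(λ² + 1)
λ² + 1 = 0  ⇒  λ = (0 ± √((0)² - 4·(1)))/2 = (0 ± √(-4))/2
  = i,  -i
Eigenvalues: 2, i, -i  (≈ 2, 0 + 1i, 0 - 1i)
Has complex eigenvalues (not diagonalizable over ℝ).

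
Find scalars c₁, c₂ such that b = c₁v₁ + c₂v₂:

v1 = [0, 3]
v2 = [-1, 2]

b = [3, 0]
c1 = 2, c2 = -3

b = 2·v1 + -3·v2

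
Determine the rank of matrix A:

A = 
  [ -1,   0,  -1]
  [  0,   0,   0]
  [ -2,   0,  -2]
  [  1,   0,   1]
Row reduce:
R3 → R3 - (2)·R1
R4 → R4 + (1)·R1
REF = 
  [ -1,   0,  -1]
  [  0,   0,   0]
  [  0,   0,   0]
  [  0,   0,   0]
Pivot columns: 1 → 1 pivot.

rank(A) = 1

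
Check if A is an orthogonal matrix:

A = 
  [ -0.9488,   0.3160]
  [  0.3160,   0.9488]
Yes

AᵀA = 
  [  1.0001,   0]
  [  0,   1.0001]
≈ I (equal to I up to the 4-dp rounding of the entries)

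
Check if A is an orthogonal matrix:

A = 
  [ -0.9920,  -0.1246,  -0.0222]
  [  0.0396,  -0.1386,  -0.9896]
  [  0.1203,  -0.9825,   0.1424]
Yes

AᵀA = 
  [  1.0001,  -0.0001,   0]
  [ -0.0001,   1,   0]
  [  0,   0,   1.0001]
≈ I (equal to I up to the 4-dp rounding of the entries)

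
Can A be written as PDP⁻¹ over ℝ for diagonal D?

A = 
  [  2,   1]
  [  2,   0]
Yes

tr(A) = 2, det(A) = -2
Characteristic polynomial: λ² - tr(A)λ + det(A) = λ² - 2λ - 2
λ² - 2λ - 2 = 0  ⇒  λ = (2 ± √((-2)² - 4·(-2)))/2 = (2 ± √(12))/2
  = 1 + √3,  1 - √3
Eigenvalues: 1 + √3, 1 - √3  (≈ 2.732, -0.7321)
The two irrational eigenvalues are distinct (simple), so each has alg. mult. = geom. mult. = 1.
Sum of geometric multiplicities equals n, so A has n independent eigenvectors.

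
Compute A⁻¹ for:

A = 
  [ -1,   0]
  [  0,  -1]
det(A) = (-1)(-1) - (0)(0) = 1
For a 2×2 matrix, A⁻¹ = (1/det(A)) · [[d, -b], [-c, a]]
    = (1) · [[-1, 0], [0, -1]]

A⁻¹ = 
  [ -1,   0]
  [  0,  -1]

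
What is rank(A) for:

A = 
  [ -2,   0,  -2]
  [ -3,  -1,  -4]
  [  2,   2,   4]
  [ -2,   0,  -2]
rank(A) = 2

Row reduce:
R2 → R2 - (3/2)·R1
R3 → R3 + (1)·R1
R4 → R4 - (1)·R1
R3 → R3 + (2)·R2
REF = 
  [ -2,   0,  -2]
  [  0,  -1,  -1]
  [  0,   0,   0]
  [  0,   0,   0]
Pivot columns: 1, 2 → 2 pivots.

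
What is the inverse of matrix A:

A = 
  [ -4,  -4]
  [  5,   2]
det(A) = (-4)(2) - (-4)(5) = 12
For a 2×2 matrix, A⁻¹ = (1/det(A)) · [[d, -b], [-c, a]]
    = (1/12) · [[2, 4], [-5, -4]]

A⁻¹ = 
  [  1/6,   1/3]
  [-5/12,  -1/3]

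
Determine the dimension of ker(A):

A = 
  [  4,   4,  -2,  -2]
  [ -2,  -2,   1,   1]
nullity(A) = 3

Row reduce:
R2 → R2 + (1/2)·R1
REF = 
  [  4,   4,  -2,  -2]
  [  0,   0,   0,   0]
Pivot columns: 1 → 1 pivot.
rank(A) = 1, so nullity(A) = 4 - 1 = 3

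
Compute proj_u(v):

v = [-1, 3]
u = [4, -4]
v·u = (-1)(4) + (3)(-4) = -16
u·u = (4)² + (-4)² = 32
proj_u(v) = (v·u / u·u) × u = (-16/32) × u = (-1/2) × u

proj_u(v) = [-2, 2]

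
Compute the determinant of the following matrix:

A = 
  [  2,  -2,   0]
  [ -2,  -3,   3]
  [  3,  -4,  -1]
Cofactor expansion along row 1:
det(A) = (2)·((-3)(-1) - (3)(-4)) - (-2)·((-2)(-1) - (3)(3)) + (0)·((-2)(-4) - (-3)(3))
  = (2)(15) - (-2)(-7) + (0)(17)
  = 16

det(A) = 16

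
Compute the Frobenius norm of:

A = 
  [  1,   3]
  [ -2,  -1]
||A||_F = 3.873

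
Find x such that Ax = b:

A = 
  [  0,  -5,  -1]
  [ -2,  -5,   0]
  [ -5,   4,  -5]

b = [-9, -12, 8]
x = [1, 2, -1]

Row reduce the augmented matrix [A|b]:
Swap R1 ↔ R2
R3 → R3 - (5/2)·R1
R3 → R3 + (33/10)·R2
REF = 
  [    -2,     -5,      0,    -12]
  [     0,     -5,     -1,     -9]
  [     0,      0, -83/10,  83/10]

Back-substitution:
x₃ = (83/10) / (-83/10) = -1
x₂ = (-9 - (-1)(-1)) / (-5) = 2
x₁ = (-12 - (-5)(2) - (0)(-1)) / (-2) = 1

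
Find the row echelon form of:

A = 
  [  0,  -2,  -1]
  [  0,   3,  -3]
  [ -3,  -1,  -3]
Row operations:
Swap R1 ↔ R3
R3 → R3 + (2/3)·R2

Resulting echelon form:
REF = 
  [ -3,  -1,  -3]
  [  0,   3,  -3]
  [  0,   0,  -3]

Rank = 3 (number of non-zero pivot rows).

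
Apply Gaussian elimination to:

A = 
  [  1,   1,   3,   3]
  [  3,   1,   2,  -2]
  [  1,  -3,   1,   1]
Row operations:
R2 → R2 - (3)·R1
R3 → R3 - (1)·R1
R3 → R3 - (2)·R2

Resulting echelon form:
REF = 
  [  1,   1,   3,   3]
  [  0,  -2,  -7, -11]
  [  0,   0,  12,  20]

Rank = 3 (number of non-zero pivot rows).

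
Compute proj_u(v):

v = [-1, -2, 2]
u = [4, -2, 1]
proj_u(v) = [8/21, -4/21, 2/21]

v·u = (-1)(4) + (-2)(-2) + (2)(1) = 2
u·u = (4)² + (-2)² + (1)² = 21
proj_u(v) = (v·u / u·u) × u = (2/21) × u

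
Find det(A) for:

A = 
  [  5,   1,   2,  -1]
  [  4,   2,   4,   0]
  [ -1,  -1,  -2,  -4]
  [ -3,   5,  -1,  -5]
-242

Cofactor expansion along row 1: det(A) = a₁₁M₁₁ - a₁₂M₁₂ + a₁₃M₁₃ - a₁₄M₁₄

M₁₁ = det[[2, 4, 0]; [-1, -2, -4]; [5, -1, -5]]
  = (2)·((-2)(-5) - (-4)(-1)) - (4)·((-1)(-5) - (-4)(5)) + (0)·((-1)(-1) - (-2)(5))
  = (2)(6) - (4)(25) + (0)(11)
  = -88
M₁₂ = det[[4, 4, 0]; [-1, -2, -4]; [-3, -1, -5]]
  = (4)·((-2)(-5) - (-4)(-1)) - (4)·((-1)(-5) - (-4)(-3)) + (0)·((-1)(-1) - (-2)(-3))
  = (4)(6) - (4)(-7) + (0)(-5)
  = 52
M₁₃ = det[[4, 2, 0]; [-1, -1, -4]; [-3, 5, -5]]
  = (4)·((-1)(-5) - (-4)(5)) - (2)·((-1)(-5) - (-4)(-3)) + (0)·((-1)(5) - (-1)(-3))
  = (4)(25) - (2)(-7) + (0)(-8)
  = 114
M₁₄ = det[[4, 2, 4]; [-1, -1, -2]; [-3, 5, -1]]
  = (4)·((-1)(-1) - (-2)(5)) - (2)·((-1)(-1) - (-2)(-3)) + (4)·((-1)(5) - (-1)(-3))
  = (4)(11) - (2)(-5) + (4)(-8)
  = 22

det(A) = (5)(-88) - (1)(52) + (2)(114) - (-1)(22) = -242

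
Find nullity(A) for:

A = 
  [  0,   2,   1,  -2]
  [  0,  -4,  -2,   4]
nullity(A) = 3

Row reduce:
R2 → R2 + (2)·R1
REF = 
  [  0,   2,   1,  -2]
  [  0,   0,   0,   0]
Pivot columns: 2 → 1 pivot.
rank(A) = 1, so nullity(A) = 4 - 1 = 3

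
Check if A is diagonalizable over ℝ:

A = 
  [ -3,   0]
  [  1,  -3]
No

tr(A) = -6, det(A) = 9
Characteristic polynomial: λ² - tr(A)λ + det(A) = λ² + 6λ + 9
λ² + 6λ + 9 = (λ + 3)²
Eigenvalues: -3, -3
λ=-3: alg. mult. = 2, geom. mult. = 2 - rank(A - (-3)I) = 2 - 1 = 1
Sum of geometric multiplicities = 1 < n = 2, so there aren't enough independent eigenvectors.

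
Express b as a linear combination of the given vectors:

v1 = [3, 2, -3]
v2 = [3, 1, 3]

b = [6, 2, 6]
c1 = 0, c2 = 2

b = 0·v1 + 2·v2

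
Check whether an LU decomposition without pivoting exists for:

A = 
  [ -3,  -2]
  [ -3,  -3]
Yes.
A[1,1] = -3 ≠ 0, so Gaussian elimination proceeds without a row swap: multiplier ℓ₂₁ = (-3)/(-3) = 1, and U[2,2] = -3 - (1)(-2) = -1.
L = 
  [  1,   0]
  [  1,   1]
U = 
  [ -3,  -2]
  [  0,  -1]
Check row 2 of LU: [(1)(-3), (1)(-2) + (-1)] = [-3, -3] = row 2 of A ✓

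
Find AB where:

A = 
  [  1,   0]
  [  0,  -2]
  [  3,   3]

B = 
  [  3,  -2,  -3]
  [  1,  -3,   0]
A is 3×2 and B is 2×3, so AB is 3×3. Each entry is (row of A)·(column of B):
AB[1,1] = (1)(3) + (0)(1) = 3
AB[1,2] = (1)(-2) + (0)(-3) = -2
AB[1,3] = (1)(-3) + (0)(0) = -3
AB[2,1] = (0)(3) + (-2)(1) = -2
AB[2,2] = (0)(-2) + (-2)(-3) = 6
AB[2,3] = (0)(-3) + (-2)(0) = 0
AB[3,1] = (3)(3) + (3)(1) = 12
AB[3,2] = (3)(-2) + (3)(-3) = -15
AB[3,3] = (3)(-3) + (3)(0) = -9

AB = 
  [  3,  -2,  -3]
  [ -2,   6,   0]
  [ 12, -15,  -9]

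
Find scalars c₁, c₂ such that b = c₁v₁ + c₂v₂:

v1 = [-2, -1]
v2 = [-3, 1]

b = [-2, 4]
c1 = -2, c2 = 2

b = -2·v1 + 2·v2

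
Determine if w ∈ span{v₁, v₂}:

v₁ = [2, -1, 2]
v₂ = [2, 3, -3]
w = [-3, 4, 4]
No

Form the augmented matrix and row-reduce:
[v₁|v₂|w] = 
  [  2,   2,  -3]
  [ -1,   3,   4]
  [  2,  -3,   4]
R2 → R2 + (1/2)·R1
R3 → R3 - (1)·R1
R3 → R3 + (5/4)·R2
REF = 
  [   2,    2,   -3]
  [   0,    4,  5/2]
  [   0,    0, 81/8]

Row 3 reads [0 0 | 81/8], i.e. 0 = 81/8, so the system is inconsistent and w ∉ span{v₁, v₂}.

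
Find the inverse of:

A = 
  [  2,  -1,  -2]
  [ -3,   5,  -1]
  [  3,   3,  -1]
det(A) = (2)·((5)(-1) - (-1)(3)) - (-1)·((-3)(-1) - (-1)(3)) + (-2)·((-3)(3) - (5)(3))
  = (2)(-2) - (-1)(6) + (-2)(-24)
  = 50
det(A) = 50 ≠ 0, so A is invertible.

Cofactors Cᵢⱼ = (-1)ⁱ⁺ʲ·Mᵢⱼ:
C = 
  [ -2,  -6, -24]
  [ -7,   4,  -9]
  [ 11,   8,   7]

adj(A) = Cᵀ:
adj(A) = 
  [ -2,  -7,  11]
  [ -6,   4,   8]
  [-24,  -9,   7]

A⁻¹ = (1/50) · adj(A):
A⁻¹ = 
  [ -1/25,  -7/50,  11/50]
  [ -3/25,   2/25,   4/25]
  [-12/25,  -9/50,   7/50]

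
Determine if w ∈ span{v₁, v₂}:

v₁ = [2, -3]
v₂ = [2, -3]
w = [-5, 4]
No

Form the augmented matrix and row-reduce:
[v₁|v₂|w] = 
  [  2,   2,  -5]
  [ -3,  -3,   4]
R2 → R2 + (3/2)·R1
REF = 
  [   2,    2,   -5]
  [   0,    0, -7/2]

Row 2 reads [0 0 | -7/2], i.e. 0 = -7/2, so the system is inconsistent and w ∉ span{v₁, v₂}.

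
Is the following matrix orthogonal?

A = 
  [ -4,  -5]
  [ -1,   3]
No

AᵀA = 
  [ 17,  17]
  [ 17,  34]
≠ I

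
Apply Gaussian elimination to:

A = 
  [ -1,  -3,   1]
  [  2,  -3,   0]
Row operations:
R2 → R2 + (2)·R1

Resulting echelon form:
REF = 
  [ -1,  -3,   1]
  [  0,  -9,   2]

Rank = 2 (number of non-zero pivot rows).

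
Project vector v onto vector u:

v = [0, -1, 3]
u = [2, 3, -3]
v·u = (0)(2) + (-1)(3) + (3)(-3) = -12
u·u = (2)² + (3)² + (-3)² = 22
proj_u(v) = (v·u / u·u) × u = (-12/22) × u = (-6/11) × u

proj_u(v) = [-12/11, -18/11, 18/11]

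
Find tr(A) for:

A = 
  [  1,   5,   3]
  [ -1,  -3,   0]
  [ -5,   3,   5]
3

tr(A) = 1 + -3 + 5 = 3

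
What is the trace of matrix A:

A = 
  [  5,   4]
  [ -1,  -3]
2

tr(A) = 5 + -3 = 2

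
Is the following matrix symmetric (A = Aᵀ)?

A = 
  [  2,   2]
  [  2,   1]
Yes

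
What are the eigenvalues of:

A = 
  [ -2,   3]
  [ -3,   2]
tr(A) = 0, det(A) = 5
Characteristic polynomial: λ² - tr(A)λ + det(A) = λ² + 5
λ² + 5 = 0  ⇒  λ = (0 ± √((0)² - 4·(5)))/2 = (0 ± √(-20))/2
  = i√5,  -i√5

λ = i√5, -i√5  (≈ 0 + 2.236i, 0 - 2.236i)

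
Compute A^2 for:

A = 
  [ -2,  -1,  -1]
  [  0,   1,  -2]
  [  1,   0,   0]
A² = A·A:
A²[1,1] = (-2)(-2) + (-1)(0) + (-1)(1) = 3
A²[1,2] = (-2)(-1) + (-1)(1) + (-1)(0) = 1
A²[1,3] = (-2)(-1) + (-1)(-2) + (-1)(0) = 4
A²[2,1] = (0)(-2) + (1)(0) + (-2)(1) = -2
A²[2,2] = (0)(-1) + (1)(1) + (-2)(0) = 1
A²[2,3] = (0)(-1) + (1)(-2) + (-2)(0) = -2
A²[3,1] = (1)(-2) + (0)(0) + (0)(1) = -2
A²[3,2] = (1)(-1) + (0)(1) + (0)(0) = -1
A²[3,3] = (1)(-1) + (0)(-2) + (0)(0) = -1
A² = 
  [  3,   1,   4]
  [ -2,   1,  -2]
  [ -2,  -1,  -1]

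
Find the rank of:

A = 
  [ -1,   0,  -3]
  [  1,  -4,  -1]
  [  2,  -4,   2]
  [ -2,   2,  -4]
Row reduce:
R2 → R2 + (1)·R1
R3 → R3 + (2)·R1
R4 → R4 - (2)·R1
R3 → R3 - (1)·R2
R4 → R4 + (1/2)·R2
REF = 
  [ -1,   0,  -3]
  [  0,  -4,  -4]
  [  0,   0,   0]
  [  0,   0,   0]
Pivot columns: 1, 2 → 2 pivots.

rank(A) = 2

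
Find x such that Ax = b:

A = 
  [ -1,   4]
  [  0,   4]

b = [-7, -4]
x = [3, -1]

Row reduce the augmented matrix [A|b]:
(already in echelon form)
REF = 
  [ -1,   4,  -7]
  [  0,   4,  -4]

Back-substitution:
x₂ = (-4) / 4 = -1
x₁ = (-7 - (4)(-1)) / (-1) = 3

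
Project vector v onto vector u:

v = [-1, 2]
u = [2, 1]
v·u = (-1)(2) + (2)(1) = 0
u·u = (2)² + (1)² = 5
proj_u(v) = (v·u / u·u) × u = (0/5) × u = (0) × u

proj_u(v) = [0, 0]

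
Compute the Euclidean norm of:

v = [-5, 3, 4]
7.071

||v||₂ = √((-5)² + (3)² + (4)²) = √50 = 7.071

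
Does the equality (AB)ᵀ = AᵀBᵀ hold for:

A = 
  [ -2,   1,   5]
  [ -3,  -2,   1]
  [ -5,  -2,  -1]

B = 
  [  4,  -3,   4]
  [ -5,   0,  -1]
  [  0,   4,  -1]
No

(AB)ᵀ = 
  [-13,  -2, -10]
  [ 26,  13,  11]
  [-14, -11, -17]

AᵀBᵀ = 
  [-19,  15,  -7]
  [  2,  -3,  -6]
  [ 13, -24,   5]

The two matrices differ, so (AB)ᵀ ≠ AᵀBᵀ in general. The correct identity is (AB)ᵀ = BᵀAᵀ.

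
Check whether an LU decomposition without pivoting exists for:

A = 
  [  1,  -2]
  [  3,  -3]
Yes.
A[1,1] = 1 ≠ 0, so Gaussian elimination proceeds without a row swap: multiplier ℓ₂₁ = (3)/(1) = 3, and U[2,2] = -3 - (3)(-2) = 3.
L = 
  [  1,   0]
  [  3,   1]
U = 
  [  1,  -2]
  [  0,   3]
Check row 2 of LU: [(3)(1), (3)(-2) + 3] = [3, -3] = row 2 of A ✓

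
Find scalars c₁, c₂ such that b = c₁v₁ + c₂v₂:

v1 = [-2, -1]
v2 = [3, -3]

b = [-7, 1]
c1 = 2, c2 = -1

b = 2·v1 + -1·v2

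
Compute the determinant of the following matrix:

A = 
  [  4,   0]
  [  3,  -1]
For a 2×2 matrix, det = ad - bc = (4)(-1) - (0)(3) = -4

det(A) = -4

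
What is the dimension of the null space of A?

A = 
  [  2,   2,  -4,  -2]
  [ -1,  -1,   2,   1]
nullity(A) = 3

Row reduce:
R2 → R2 + (1/2)·R1
REF = 
  [  2,   2,  -4,  -2]
  [  0,   0,   0,   0]
Pivot columns: 1 → 1 pivot.
rank(A) = 1, so nullity(A) = 4 - 1 = 3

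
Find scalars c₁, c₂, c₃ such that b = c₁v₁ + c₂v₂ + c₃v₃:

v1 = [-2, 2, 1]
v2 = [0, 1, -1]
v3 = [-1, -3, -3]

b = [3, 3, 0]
c1 = -1, c2 = 2, c3 = -1

b = -1·v1 + 2·v2 + -1·v3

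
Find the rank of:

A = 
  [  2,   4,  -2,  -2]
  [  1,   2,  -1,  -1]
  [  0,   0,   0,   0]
rank(A) = 1

Row reduce:
R2 → R2 - (1/2)·R1
REF = 
  [  2,   4,  -2,  -2]
  [  0,   0,   0,   0]
  [  0,   0,   0,   0]
Pivot columns: 1 → 1 pivot.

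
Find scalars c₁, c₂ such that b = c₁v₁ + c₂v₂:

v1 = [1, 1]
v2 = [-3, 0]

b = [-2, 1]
c1 = 1, c2 = 1

b = 1·v1 + 1·v2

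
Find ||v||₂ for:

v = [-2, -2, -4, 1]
5

||v||₂ = √((-2)² + (-2)² + (-4)² + (1)²) = √25 = 5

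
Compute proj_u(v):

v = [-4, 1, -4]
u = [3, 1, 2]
proj_u(v) = [-57/14, -19/14, -19/7]

v·u = (-4)(3) + (1)(1) + (-4)(2) = -19
u·u = (3)² + (1)² + (2)² = 14
proj_u(v) = (v·u / u·u) × u = (-19/14) × u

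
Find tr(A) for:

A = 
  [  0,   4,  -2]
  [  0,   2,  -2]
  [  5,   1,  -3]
-1

tr(A) = 0 + 2 + -3 = -1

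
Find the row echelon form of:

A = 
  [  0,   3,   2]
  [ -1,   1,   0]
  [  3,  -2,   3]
Row operations:
Swap R1 ↔ R2
R3 → R3 + (3)·R1
R3 → R3 - (1/3)·R2

Resulting echelon form:
REF = 
  [ -1,   1,   0]
  [  0,   3,   2]
  [  0,   0, 7/3]

Rank = 3 (number of non-zero pivot rows).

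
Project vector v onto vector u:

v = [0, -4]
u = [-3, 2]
proj_u(v) = [24/13, -16/13]

v·u = (0)(-3) + (-4)(2) = -8
u·u = (-3)² + (2)² = 13
proj_u(v) = (v·u / u·u) × u = (-8/13) × u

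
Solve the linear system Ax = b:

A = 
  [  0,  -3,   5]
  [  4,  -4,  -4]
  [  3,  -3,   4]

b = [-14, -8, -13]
Row reduce the augmented matrix [A|b]:
Swap R1 ↔ R2
R3 → R3 - (3/4)·R1
REF = 
  [  4,  -4,  -4,  -8]
  [  0,  -3,   5, -14]
  [  0,   0,   7,  -7]

Back-substitution:
x₃ = (-7) / 7 = -1
x₂ = (-14 - (5)(-1)) / (-3) = 3
x₁ = (-8 - (-4)(3) - (-4)(-1)) / 4 = 0

x = [0, 3, -1]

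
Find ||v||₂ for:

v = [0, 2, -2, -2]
3.464

||v||₂ = √((0)² + (2)² + (-2)² + (-2)²) = √12 = 3.464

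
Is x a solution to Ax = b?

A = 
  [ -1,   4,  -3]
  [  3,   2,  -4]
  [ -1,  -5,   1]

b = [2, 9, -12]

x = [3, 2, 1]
Yes

Ax = [2, 9, -12] = b ✓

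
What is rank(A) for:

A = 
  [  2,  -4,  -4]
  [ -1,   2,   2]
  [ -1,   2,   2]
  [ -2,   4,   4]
rank(A) = 1

Row reduce:
R2 → R2 + (1/2)·R1
R3 → R3 + (1/2)·R1
R4 → R4 + (1)·R1
REF = 
  [  2,  -4,  -4]
  [  0,   0,   0]
  [  0,   0,   0]
  [  0,   0,   0]
Pivot columns: 1 → 1 pivot.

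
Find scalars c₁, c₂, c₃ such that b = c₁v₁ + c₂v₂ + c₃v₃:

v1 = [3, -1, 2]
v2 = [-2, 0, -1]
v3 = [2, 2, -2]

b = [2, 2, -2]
c1 = 0, c2 = 0, c3 = 1

b = 0·v1 + 0·v2 + 1·v3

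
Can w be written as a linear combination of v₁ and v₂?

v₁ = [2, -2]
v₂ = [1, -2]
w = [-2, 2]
Yes

Form the augmented matrix and row-reduce:
[v₁|v₂|w] = 
  [  2,   1,  -2]
  [ -2,  -2,   2]
R2 → R2 + (1)·R1
REF = 
  [  2,   1,  -2]
  [  0,  -1,   0]

No row of the form [0 0 | nonzero], so the system is consistent. Back-substitution gives c₁ = -1, c₂ = 0: w = (-1)·v₁ + (0)·v₂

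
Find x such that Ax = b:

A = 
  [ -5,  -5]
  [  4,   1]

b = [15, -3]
Row reduce the augmented matrix [A|b]:
R2 → R2 + (4/5)·R1
REF = 
  [ -5,  -5,  15]
  [  0,  -3,   9]

Back-substitution:
x₂ = 9 / (-3) = -3
x₁ = (15 - (-5)(-3)) / (-5) = 0

x = [0, -3]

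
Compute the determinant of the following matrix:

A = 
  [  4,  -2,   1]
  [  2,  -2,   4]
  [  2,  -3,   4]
Cofactor expansion along row 1:
det(A) = (4)·((-2)(4) - (4)(-3)) - (-2)·((2)(4) - (4)(2)) + (1)·((2)(-3) - (-2)(2))
  = (4)(4) - (-2)(0) + (1)(-2)
  = 14

det(A) = 14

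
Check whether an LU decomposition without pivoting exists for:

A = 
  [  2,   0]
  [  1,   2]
Yes.
A[1,1] = 2 ≠ 0, so Gaussian elimination proceeds without a row swap: multiplier ℓ₂₁ = (1)/(2) = 1/2, and U[2,2] = 2 - (1/2)(0) = 2.
L = 
  [  1,   0]
  [1/2,   1]
U = 
  [  2,   0]
  [  0,   2]
Check row 2 of LU: [(1/2)(2), (1/2)(0) + 2] = [1, 2] = row 2 of A ✓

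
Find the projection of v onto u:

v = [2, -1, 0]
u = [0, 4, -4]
proj_u(v) = [0, -1/2, 1/2]

v·u = (2)(0) + (-1)(4) + (0)(-4) = -4
u·u = (0)² + (4)² + (-4)² = 32
proj_u(v) = (v·u / u·u) × u = (-4/32) × u = (-1/8) × u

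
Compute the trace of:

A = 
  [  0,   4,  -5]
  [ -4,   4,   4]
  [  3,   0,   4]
8

tr(A) = 0 + 4 + 4 = 8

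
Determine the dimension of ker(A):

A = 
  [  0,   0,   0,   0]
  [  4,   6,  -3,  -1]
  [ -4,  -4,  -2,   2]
nullity(A) = 2

Row reduce:
Swap R1 ↔ R2
R3 → R3 + (1)·R1
Swap R2 ↔ R3
REF = 
  [  4,   6,  -3,  -1]
  [  0,   2,  -5,   1]
  [  0,   0,   0,   0]
Pivot columns: 1, 2 → 2 pivots.
rank(A) = 2, so nullity(A) = 4 - 2 = 2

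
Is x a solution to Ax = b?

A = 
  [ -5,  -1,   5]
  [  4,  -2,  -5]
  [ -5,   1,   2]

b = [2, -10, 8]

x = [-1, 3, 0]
Yes

Ax = [2, -10, 8] = b ✓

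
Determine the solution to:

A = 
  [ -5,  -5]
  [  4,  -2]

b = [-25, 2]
x = [2, 3]

Row reduce the augmented matrix [A|b]:
R2 → R2 + (4/5)·R1
REF = 
  [ -5,  -5, -25]
  [  0,  -6, -18]

Back-substitution:
x₂ = (-18) / (-6) = 3
x₁ = (-25 - (-5)(3)) / (-5) = 2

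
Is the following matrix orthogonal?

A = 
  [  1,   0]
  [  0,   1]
Yes

AᵀA = 
  [  1,   0]
  [  0,   1]
= I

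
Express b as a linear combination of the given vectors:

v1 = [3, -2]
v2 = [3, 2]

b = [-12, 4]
c1 = -3, c2 = -1

b = -3·v1 + -1·v2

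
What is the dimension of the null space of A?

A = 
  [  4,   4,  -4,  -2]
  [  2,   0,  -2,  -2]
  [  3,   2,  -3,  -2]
nullity(A) = 2

Row reduce:
R2 → R2 - (1/2)·R1
R3 → R3 - (3/4)·R1
R3 → R3 - (1/2)·R2
REF = 
  [  4,   4,  -4,  -2]
  [  0,  -2,   0,  -1]
  [  0,   0,   0,   0]
Pivot columns: 1, 2 → 2 pivots.
rank(A) = 2, so nullity(A) = 4 - 2 = 2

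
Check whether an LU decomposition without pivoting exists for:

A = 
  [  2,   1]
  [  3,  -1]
Yes.
A[1,1] = 2 ≠ 0, so Gaussian elimination proceeds without a row swap: multiplier ℓ₂₁ = (3)/(2) = 3/2, and U[2,2] = -1 - (3/2)(1) = -5/2.
L = 
  [  1,   0]
  [3/2,   1]
U = 
  [   2,    1]
  [   0, -5/2]
Check row 2 of LU: [(3/2)(2), (3/2)(1) + (-5/2)] = [3, -1] = row 2 of A ✓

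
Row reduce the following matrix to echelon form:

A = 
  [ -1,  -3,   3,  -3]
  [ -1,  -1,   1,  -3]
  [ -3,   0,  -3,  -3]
Row operations:
R2 → R2 - (1)·R1
R3 → R3 - (3)·R1
R3 → R3 - (9/2)·R2

Resulting echelon form:
REF = 
  [ -1,  -3,   3,  -3]
  [  0,   2,  -2,   0]
  [  0,   0,  -3,   6]

Rank = 3 (number of non-zero pivot rows).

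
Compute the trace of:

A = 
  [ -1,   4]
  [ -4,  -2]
-3

tr(A) = -1 + -2 = -3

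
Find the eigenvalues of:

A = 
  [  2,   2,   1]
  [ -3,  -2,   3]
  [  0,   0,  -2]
λ = -2, i√2, -i√2  (≈ -2, 0 + 1.414i, 0 - 1.414i)

Characteristic polynomial: det(λI - A) = λ³ + 2λ² + 2λ + 4
Testing integer divisors of the constant term: p(-2) = 0, so (λ + 2) is a factor:
p(λ) = (λ + 2)(λ² + 2)
λ² + 2 = 0  ⇒  λ = (0 ± √((0)² - 4·(2)))/2 = (0 ± √(-8))/2
  = i√2,  -i√2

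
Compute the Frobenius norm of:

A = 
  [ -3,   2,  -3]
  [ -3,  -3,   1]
||A||_F = 6.403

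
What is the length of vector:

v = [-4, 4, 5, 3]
8.124

||v||₂ = √((-4)² + (4)² + (5)² + (3)²) = √66 = 8.124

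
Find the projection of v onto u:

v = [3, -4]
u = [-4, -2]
proj_u(v) = [4/5, 2/5]

v·u = (3)(-4) + (-4)(-2) = -4
u·u = (-4)² + (-2)² = 20
proj_u(v) = (v·u / u·u) × u = (-4/20) × u = (-1/5) × u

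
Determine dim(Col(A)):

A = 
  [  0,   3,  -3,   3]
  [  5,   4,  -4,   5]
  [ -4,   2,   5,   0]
Row reduce:
Swap R1 ↔ R2
R3 → R3 + (4/5)·R1
R3 → R3 - (26/15)·R2
REF = 
  [   5,    4,   -4,    5]
  [   0,    3,   -3,    3]
  [   0,    0,    7, -6/5]
Pivot columns: 1, 2, 3 → 3 pivots.
dim(Col(A)) = number of pivot columns = 3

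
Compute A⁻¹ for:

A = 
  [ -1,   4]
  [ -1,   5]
det(A) = (-1)(5) - (4)(-1) = -1
For a 2×2 matrix, A⁻¹ = (1/det(A)) · [[d, -b], [-c, a]]
    = (-1) · [[5, -4], [1, -1]]

A⁻¹ = 
  [ -5,   4]
  [ -1,   1]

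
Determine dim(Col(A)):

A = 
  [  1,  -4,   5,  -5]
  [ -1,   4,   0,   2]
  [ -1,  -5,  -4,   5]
Row reduce:
R2 → R2 + (1)·R1
R3 → R3 + (1)·R1
Swap R2 ↔ R3
REF = 
  [  1,  -4,   5,  -5]
  [  0,  -9,   1,   0]
  [  0,   0,   5,  -3]
Pivot columns: 1, 2, 3 → 3 pivots.
dim(Col(A)) = number of pivot columns = 3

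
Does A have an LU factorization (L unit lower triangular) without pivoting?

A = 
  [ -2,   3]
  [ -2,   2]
Yes.
A[1,1] = -2 ≠ 0, so Gaussian elimination proceeds without a row swap: multiplier ℓ₂₁ = (-2)/(-2) = 1, and U[2,2] = 2 - (1)(3) = -1.
L = 
  [  1,   0]
  [  1,   1]
U = 
  [ -2,   3]
  [  0,  -1]
Check row 2 of LU: [(1)(-2), (1)(3) + (-1)] = [-2, 2] = row 2 of A ✓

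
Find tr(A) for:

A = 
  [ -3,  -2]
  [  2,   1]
-2

tr(A) = -3 + 1 = -2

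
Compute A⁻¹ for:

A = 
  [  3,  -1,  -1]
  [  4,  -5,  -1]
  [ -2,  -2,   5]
det(A) = (3)·((-5)(5) - (-1)(-2)) - (-1)·((4)(5) - (-1)(-2)) + (-1)·((4)(-2) - (-5)(-2))
  = (3)(-27) - (-1)(18) + (-1)(-18)
  = -45
det(A) = -45 ≠ 0, so A is invertible.

Cofactors Cᵢⱼ = (-1)ⁱ⁺ʲ·Mᵢⱼ:
C = 
  [-27, -18, -18]
  [  7,  13,   8]
  [ -4,  -1, -11]

adj(A) = Cᵀ:
adj(A) = 
  [-27,   7,  -4]
  [-18,  13,  -1]
  [-18,   8, -11]

A⁻¹ = (-1/45) · adj(A):
A⁻¹ = 
  [   3/5,  -7/45,   4/45]
  [   2/5, -13/45,   1/45]
  [   2/5,  -8/45,  11/45]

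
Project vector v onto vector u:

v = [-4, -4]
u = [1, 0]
proj_u(v) = [-4, 0]

v·u = (-4)(1) + (-4)(0) = -4
u·u = (1)² + (0)² = 1
proj_u(v) = (v·u / u·u) × u = (-4/1) × u = (-4) × u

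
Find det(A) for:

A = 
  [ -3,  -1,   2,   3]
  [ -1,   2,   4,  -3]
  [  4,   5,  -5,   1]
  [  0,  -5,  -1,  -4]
-181

Cofactor expansion along row 1: det(A) = a₁₁M₁₁ - a₁₂M₁₂ + a₁₃M₁₃ - a₁₄M₁₄

M₁₁ = det[[2, 4, -3]; [5, -5, 1]; [-5, -1, -4]]
  = (2)·((-5)(-4) - (1)(-1)) - (4)·((5)(-4) - (1)(-5)) + (-3)·((5)(-1) - (-5)(-5))
  = (2)(21) - (4)(-15) + (-3)(-30)
  = 192
M₁₂ = det[[-1, 4, -3]; [4, -5, 1]; [0, -1, -4]]
  = (-1)·((-5)(-4) - (1)(-1)) - (4)·((4)(-4) - (1)(0)) + (-3)·((4)(-1) - (-5)(0))
  = (-1)(21) - (4)(-16) + (-3)(-4)
  = 55
M₁₃ = det[[-1, 2, -3]; [4, 5, 1]; [0, -5, -4]]
  = (-1)·((5)(-4) - (1)(-5)) - (2)·((4)(-4) - (1)(0)) + (-3)·((4)(-5) - (5)(0))
  = (-1)(-15) - (2)(-16) + (-3)(-20)
  = 107
M₁₄ = det[[-1, 2, 4]; [4, 5, -5]; [0, -5, -1]]
  = (-1)·((5)(-1) - (-5)(-5)) - (2)·((4)(-1) - (-5)(0)) + (4)·((4)(-5) - (5)(0))
  = (-1)(-30) - (2)(-4) + (4)(-20)
  = -42

det(A) = (-3)(192) - (-1)(55) + (2)(107) - (3)(-42) = -181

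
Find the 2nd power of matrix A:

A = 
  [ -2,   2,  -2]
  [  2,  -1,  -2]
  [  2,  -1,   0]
A² = A·A:
A²[1,1] = (-2)(-2) + (2)(2) + (-2)(2) = 4
A²[1,2] = (-2)(2) + (2)(-1) + (-2)(-1) = -4
A²[1,3] = (-2)(-2) + (2)(-2) + (-2)(0) = 0
A²[2,1] = (2)(-2) + (-1)(2) + (-2)(2) = -10
A²[2,2] = (2)(2) + (-1)(-1) + (-2)(-1) = 7
A²[2,3] = (2)(-2) + (-1)(-2) + (-2)(0) = -2
A²[3,1] = (2)(-2) + (-1)(2) + (0)(2) = -6
A²[3,2] = (2)(2) + (-1)(-1) + (0)(-1) = 5
A²[3,3] = (2)(-2) + (-1)(-2) + (0)(0) = -2
A² = 
  [  4,  -4,   0]
  [-10,   7,  -2]
  [ -6,   5,  -2]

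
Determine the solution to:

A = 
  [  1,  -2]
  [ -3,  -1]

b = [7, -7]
x = [3, -2]

Row reduce the augmented matrix [A|b]:
R2 → R2 + (3)·R1
REF = 
  [  1,  -2,   7]
  [  0,  -7,  14]

Back-substitution:
x₂ = 14 / (-7) = -2
x₁ = (7 - (-2)(-2)) / 1 = 3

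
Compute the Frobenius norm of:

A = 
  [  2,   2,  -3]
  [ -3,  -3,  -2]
||A||_F = 6.245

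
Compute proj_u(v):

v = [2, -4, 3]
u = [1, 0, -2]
v·u = (2)(1) + (-4)(0) + (3)(-2) = -4
u·u = (1)² + (0)² + (-2)² = 5
proj_u(v) = (v·u / u·u) × u = (-4/5) × u

proj_u(v) = [-4/5, 0, 8/5]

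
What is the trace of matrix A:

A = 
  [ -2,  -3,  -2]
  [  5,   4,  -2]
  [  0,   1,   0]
2

tr(A) = -2 + 4 + 0 = 2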